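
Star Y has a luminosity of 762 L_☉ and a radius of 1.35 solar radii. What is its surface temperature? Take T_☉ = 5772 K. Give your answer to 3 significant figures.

T/T_☉ = (L/L_☉)^(1/4) / (R/R_☉)^(1/2)
T = 5772 × (762)^(1/4) / √(1.35) = 5772 × 5.254 / 1.162 = 2.610×10^4 K.

2.61×10^4 K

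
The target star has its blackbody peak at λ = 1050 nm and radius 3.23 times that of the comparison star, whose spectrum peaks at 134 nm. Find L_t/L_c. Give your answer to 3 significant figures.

0.00277

Wien's law gives T ∝ 1/λ_max, so T_t/T_c = λ_c/λ_t = 134/1050 = 0.1276.
Then L ∝ R²T⁴ gives L_t/L_c = (3.23)² × (0.1276)⁴ = 10.43 × 2.653×10^-4 = 0.002767.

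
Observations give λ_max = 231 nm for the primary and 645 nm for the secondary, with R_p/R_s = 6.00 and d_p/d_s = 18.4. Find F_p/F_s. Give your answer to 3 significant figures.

6.46

Wien's law: T_p/T_s = λ_s/λ_p = 645/231 = 2.792.
L_p/L_s = (R_p/R_s)²(T_p/T_s)⁴ = (6.00)²(2.792)⁴ = 2188.
F_p/F_s = (L_p/L_s)/(d_p/d_s)² = 2188/(18.4)² = 6.463.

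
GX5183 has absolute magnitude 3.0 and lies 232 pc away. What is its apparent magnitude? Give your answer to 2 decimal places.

9.83

m = M + 5 log₁₀(d/10 pc) = 3.0 + 5 log₁₀(232/10)
  = 3.0 + 5 × 1.365 = 3.0 + 6.83 = 9.83.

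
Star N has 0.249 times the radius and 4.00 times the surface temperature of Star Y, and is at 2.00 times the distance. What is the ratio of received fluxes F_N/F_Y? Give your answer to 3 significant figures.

L_N/L_Y = (R_N/R_Y)²(T_N/T_Y)⁴ = (0.249)² × (4.00)⁴ = 15.87.
F_N/F_Y = (L_N/L_Y)/(d_N/d_Y)² = 15.87 / (2.00)² = 3.968.

3.97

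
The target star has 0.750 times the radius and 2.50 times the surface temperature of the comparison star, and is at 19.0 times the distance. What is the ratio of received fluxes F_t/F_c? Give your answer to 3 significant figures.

0.0609

L_t/L_c = (R_t/R_c)²(T_t/T_c)⁴ = (0.750)² × (2.50)⁴ = 21.97.
F_t/F_c = (L_t/L_c)/(d_t/d_c)² = 21.97 / (19.0)² = 0.06087.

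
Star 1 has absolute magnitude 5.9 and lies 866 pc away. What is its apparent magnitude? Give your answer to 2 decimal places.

15.59

m = M + 5 log₁₀(d/10 pc) = 5.9 + 5 log₁₀(866/10)
  = 5.9 + 5 × 1.938 = 5.9 + 9.69 = 15.59.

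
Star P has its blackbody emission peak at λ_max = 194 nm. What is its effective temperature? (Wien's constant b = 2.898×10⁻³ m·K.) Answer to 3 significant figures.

1.49×10^4 K

T = b/λ_max = 2.898×10⁻³ / (194×10⁻⁹) = 1.494×10^4 K.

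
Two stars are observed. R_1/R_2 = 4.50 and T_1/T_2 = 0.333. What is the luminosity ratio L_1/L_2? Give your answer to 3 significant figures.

From the Stefan–Boltzmann law, L ∝ R²T⁴, so
L_1/L_2 = (R_1/R_2)² (T_1/T_2)⁴ = (4.50)² × (0.333)⁴ = 20.25 × 0.01230 = 0.2490.

0.249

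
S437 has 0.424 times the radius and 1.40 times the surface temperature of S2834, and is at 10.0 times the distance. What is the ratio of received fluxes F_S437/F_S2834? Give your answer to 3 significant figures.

L_S437/L_S2834 = (R_S437/R_S2834)²(T_S437/T_S2834)⁴ = (0.424)² × (1.40)⁴ = 0.6906.
F_S437/F_S2834 = (L_S437/L_S2834)/(d_S437/d_S2834)² = 0.6906 / (10.0)² = 0.006906.

0.00691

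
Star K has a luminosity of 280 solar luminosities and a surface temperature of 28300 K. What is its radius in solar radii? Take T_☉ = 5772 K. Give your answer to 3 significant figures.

R/R_☉ = √(L/L_☉) / (T/T_☉)² = √(280) / (4.903)²
       = 16.73 / 24.04 = 0.6961.

0.696 solar radii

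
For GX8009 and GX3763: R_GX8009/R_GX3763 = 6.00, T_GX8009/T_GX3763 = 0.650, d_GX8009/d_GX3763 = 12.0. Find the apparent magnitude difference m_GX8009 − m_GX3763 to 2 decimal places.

3.38

L_GX8009/L_GX3763 = (6.00)²(0.650)⁴ = 6.426.
F_GX8009/F_GX3763 = (L_GX8009/L_GX3763)/(d_GX8009/d_GX3763)² = 6.426/144.0 = 0.04463.
m_GX8009 − m_GX3763 = −2.5 log₁₀(0.04463) = 3.38.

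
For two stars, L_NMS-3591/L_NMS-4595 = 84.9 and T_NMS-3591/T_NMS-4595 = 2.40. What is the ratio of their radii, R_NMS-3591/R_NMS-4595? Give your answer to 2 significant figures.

1.6

L ∝ R²T⁴ gives R ∝ √L / T², so
R_NMS-3591/R_NMS-4595 = √(84.9) / (2.40)² = 9.214 / 5.760 = 1.600.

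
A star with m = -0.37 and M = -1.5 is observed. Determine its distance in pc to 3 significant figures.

16.8 pc

m − M = 5 log₁₀(d/10 pc)
-0.37 − (-1.5) = 1.13 = 5 log₁₀(d/10)
d = 10 × 10^(1.13/5) = 10 × 10^0.226 = 16.83 pc.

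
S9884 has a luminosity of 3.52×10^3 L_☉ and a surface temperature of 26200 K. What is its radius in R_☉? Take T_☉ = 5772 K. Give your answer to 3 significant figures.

2.88 R_☉

R/R_☉ = √(L/L_☉) / (T/T_☉)² = √(3.52×10^3) / (4.539)²
       = 59.33 / 20.60 = 2.880.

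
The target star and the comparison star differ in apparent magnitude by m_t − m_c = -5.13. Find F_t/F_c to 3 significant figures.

113

F_t/F_c = 10^(−(m_t − m_c)/2.5) = 10^(5.13/2.5) = 10^2.052 = 112.7.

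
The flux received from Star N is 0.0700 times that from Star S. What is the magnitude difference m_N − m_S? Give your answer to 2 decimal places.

m_N − m_S = −2.5 log₁₀(F_N/F_S) = −2.5 log₁₀(0.0700) = −2.5 × (-1.155) = 2.887.

2.89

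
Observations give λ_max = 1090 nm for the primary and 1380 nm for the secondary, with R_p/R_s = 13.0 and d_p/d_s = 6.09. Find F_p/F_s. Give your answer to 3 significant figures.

11.7

Wien's law: T_p/T_s = λ_s/λ_p = 1380/1090 = 1.266.
L_p/L_s = (R_p/R_s)²(T_p/T_s)⁴ = (13.0)²(1.266)⁴ = 434.2.
F_p/F_s = (L_p/L_s)/(d_p/d_s)² = 434.2/(6.09)² = 11.71.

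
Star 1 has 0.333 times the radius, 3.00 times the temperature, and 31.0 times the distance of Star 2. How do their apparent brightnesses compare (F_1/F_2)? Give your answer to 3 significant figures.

L_1/L_2 = (R_1/R_2)²(T_1/T_2)⁴ = (0.333)² × (3.00)⁴ = 8.982.
F_1/F_2 = (L_1/L_2)/(d_1/d_2)² = 8.982 / (31.0)² = 0.009347.

0.00935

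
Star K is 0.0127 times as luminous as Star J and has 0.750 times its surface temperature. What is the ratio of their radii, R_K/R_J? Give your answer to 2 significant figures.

0.20

L ∝ R²T⁴ gives R ∝ √L / T², so
R_K/R_J = √(0.0127) / (0.750)² = 0.1127 / 0.5625 = 0.2003.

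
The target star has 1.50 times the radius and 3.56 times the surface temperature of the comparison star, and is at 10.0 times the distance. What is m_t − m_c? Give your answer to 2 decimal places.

-1.39

L_t/L_c = (1.50)²(3.56)⁴ = 361.4.
F_t/F_c = (L_t/L_c)/(d_t/d_c)² = 361.4/100.0 = 3.614.
m_t − m_c = −2.5 log₁₀(3.614) = -1.39.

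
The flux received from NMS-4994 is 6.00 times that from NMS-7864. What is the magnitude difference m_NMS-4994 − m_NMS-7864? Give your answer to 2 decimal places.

m_NMS-4994 − m_NMS-7864 = −2.5 log₁₀(F_NMS-4994/F_NMS-7864) = −2.5 log₁₀(6.00) = −2.5 × (0.778) = -1.945.

-1.95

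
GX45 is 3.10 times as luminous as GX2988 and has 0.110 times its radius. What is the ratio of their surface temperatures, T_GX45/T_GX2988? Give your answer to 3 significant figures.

L ∝ R²T⁴ gives T ∝ (L/R²)^(1/4), so
T_GX45/T_GX2988 = (3.10 / 0.110²)^(1/4) = (256.2)^(1/4) = 4.001.

4.00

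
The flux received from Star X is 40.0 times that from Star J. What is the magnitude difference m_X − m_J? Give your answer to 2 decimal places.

-4.01

m_X − m_J = −2.5 log₁₀(F_X/F_J) = −2.5 log₁₀(40.0) = −2.5 × (1.602) = -4.005.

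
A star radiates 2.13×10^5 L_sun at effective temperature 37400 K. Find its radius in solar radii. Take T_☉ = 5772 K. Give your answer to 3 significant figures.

R/R_☉ = √(L/L_☉) / (T/T_☉)² = √(2.13×10^5) / (6.480)²
       = 461.5 / 41.98 = 10.99.

11.0 solar radii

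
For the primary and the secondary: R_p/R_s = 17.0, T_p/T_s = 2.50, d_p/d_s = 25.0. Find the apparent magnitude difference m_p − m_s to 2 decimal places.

L_p/L_s = (17.0)²(2.50)⁴ = 1.129×10^4.
F_p/F_s = (L_p/L_s)/(d_p/d_s)² = 1.129×10^4/625.0 = 18.06.
m_p − m_s = −2.5 log₁₀(18.06) = -3.14.

-3.14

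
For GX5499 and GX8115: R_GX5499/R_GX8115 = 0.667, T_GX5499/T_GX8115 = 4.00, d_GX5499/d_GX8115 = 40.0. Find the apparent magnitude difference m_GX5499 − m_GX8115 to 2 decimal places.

2.87

L_GX5499/L_GX8115 = (0.667)²(4.00)⁴ = 113.9.
F_GX5499/F_GX8115 = (L_GX5499/L_GX8115)/(d_GX5499/d_GX8115)² = 113.9/1600 = 0.07118.
m_GX5499 − m_GX8115 = −2.5 log₁₀(0.07118) = 2.87.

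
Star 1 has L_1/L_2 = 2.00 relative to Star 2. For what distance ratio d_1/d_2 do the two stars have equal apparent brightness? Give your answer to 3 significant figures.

1.41

Equal flux requires L_1/d_1² = L_2/d_2², so d_1/d_2 = √(L_1/L_2)
= √(2.00) = 1.414.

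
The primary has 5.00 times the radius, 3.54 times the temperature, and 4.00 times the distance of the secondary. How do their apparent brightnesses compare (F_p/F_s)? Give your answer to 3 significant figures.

245

L_p/L_s = (R_p/R_s)²(T_p/T_s)⁴ = (5.00)² × (3.54)⁴ = 3926.
F_p/F_s = (L_p/L_s)/(d_p/d_s)² = 3926 / (4.00)² = 245.4.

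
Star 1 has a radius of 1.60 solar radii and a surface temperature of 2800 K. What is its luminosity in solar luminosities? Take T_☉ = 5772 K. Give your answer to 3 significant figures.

L/L_☉ = (R/R_☉)² (T/T_☉)⁴ = (1.60)² × (2800/5772)⁴
       = 2.560 × (0.4851)⁴ = 2.560 × 0.05538 = 0.1418.

0.142 solar luminosities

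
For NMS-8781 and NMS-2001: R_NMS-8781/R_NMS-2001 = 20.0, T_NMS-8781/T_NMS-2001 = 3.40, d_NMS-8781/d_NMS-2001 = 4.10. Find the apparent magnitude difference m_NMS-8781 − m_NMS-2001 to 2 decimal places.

-8.76

L_NMS-8781/L_NMS-2001 = (20.0)²(3.40)⁴ = 5.345×10^4.
F_NMS-8781/F_NMS-2001 = (L_NMS-8781/L_NMS-2001)/(d_NMS-8781/d_NMS-2001)² = 5.345×10^4/16.81 = 3180.
m_NMS-8781 − m_NMS-2001 = −2.5 log₁₀(3180) = -8.76.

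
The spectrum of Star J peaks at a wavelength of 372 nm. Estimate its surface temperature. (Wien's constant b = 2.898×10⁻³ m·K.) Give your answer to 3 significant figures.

7.79×10^3 K

T = b/λ_max = 2.898×10⁻³ / (372×10⁻⁹) = 7790 K.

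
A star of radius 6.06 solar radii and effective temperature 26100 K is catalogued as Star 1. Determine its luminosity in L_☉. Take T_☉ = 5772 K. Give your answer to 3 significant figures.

1.54×10^4 L_☉

L/L_☉ = (R/R_☉)² (T/T_☉)⁴ = (6.06)² × (26100/5772)⁴
       = 36.72 × (4.522)⁴ = 36.72 × 418.1 = 1.535×10^4.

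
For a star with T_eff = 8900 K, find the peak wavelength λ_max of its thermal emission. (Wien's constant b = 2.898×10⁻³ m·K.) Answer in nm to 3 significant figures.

λ_max = b/T = 2.898×10⁻³ / 8900 = 3.26×10^-7 m = 325.6 nm.

326 nm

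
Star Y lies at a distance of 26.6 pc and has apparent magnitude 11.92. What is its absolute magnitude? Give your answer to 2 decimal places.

9.80

M = m − 5 log₁₀(d/10 pc) = 11.92 − 5 log₁₀(26.6/10)
  = 11.92 − 5 × 0.425 = 11.92 − 2.12 = 9.80.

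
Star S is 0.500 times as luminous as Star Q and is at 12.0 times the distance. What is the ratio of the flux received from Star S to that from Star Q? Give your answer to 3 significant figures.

0.00347

F = L/(4πd²), so F_S/F_Q = (L_S/L_Q) / (d_S/d_Q)²
= 0.500 / (12.0)² = 0.500 / 144.0 = 0.003472.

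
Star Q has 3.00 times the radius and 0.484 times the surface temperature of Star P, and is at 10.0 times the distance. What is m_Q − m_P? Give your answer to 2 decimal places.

5.77

L_Q/L_P = (3.00)²(0.484)⁴ = 0.4939.
F_Q/F_P = (L_Q/L_P)/(d_Q/d_P)² = 0.4939/100.0 = 0.004939.
m_Q − m_P = −2.5 log₁₀(0.004939) = 5.77.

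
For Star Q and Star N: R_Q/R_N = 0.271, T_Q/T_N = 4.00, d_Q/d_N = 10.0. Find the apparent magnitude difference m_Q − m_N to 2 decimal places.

1.81

L_Q/L_N = (0.271)²(4.00)⁴ = 18.80.
F_Q/F_N = (L_Q/L_N)/(d_Q/d_N)² = 18.80/100.0 = 0.1880.
m_Q − m_N = −2.5 log₁₀(0.1880) = 1.81.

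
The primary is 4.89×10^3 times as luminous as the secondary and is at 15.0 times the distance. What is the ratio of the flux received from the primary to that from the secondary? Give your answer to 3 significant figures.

F = L/(4πd²), so F_p/F_s = (L_p/L_s) / (d_p/d_s)²
= 4.89×10^3 / (15.0)² = 4.89×10^3 / 225.0 = 21.73.

21.7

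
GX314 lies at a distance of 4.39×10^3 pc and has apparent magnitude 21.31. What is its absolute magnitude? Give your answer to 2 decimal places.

8.10

M = m − 5 log₁₀(d/10 pc) = 21.31 − 5 log₁₀(4.39×10^3/10)
  = 21.31 − 5 × 2.642 = 21.31 − 13.21 = 8.10.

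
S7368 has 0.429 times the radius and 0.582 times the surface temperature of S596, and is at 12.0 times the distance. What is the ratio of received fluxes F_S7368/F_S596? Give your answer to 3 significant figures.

1.47×10^-4

L_S7368/L_S596 = (R_S7368/R_S596)²(T_S7368/T_S596)⁴ = (0.429)² × (0.582)⁴ = 0.02112.
F_S7368/F_S596 = (L_S7368/L_S596)/(d_S7368/d_S596)² = 0.02112 / (12.0)² = 1.466×10^-4.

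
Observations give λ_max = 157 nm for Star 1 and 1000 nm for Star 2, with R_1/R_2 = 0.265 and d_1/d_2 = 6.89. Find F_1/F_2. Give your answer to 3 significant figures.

2.43

Wien's law: T_1/T_2 = λ_2/λ_1 = 1000/157 = 6.369.
L_1/L_2 = (R_1/R_2)²(T_1/T_2)⁴ = (0.265)²(6.369)⁴ = 115.6.
F_1/F_2 = (L_1/L_2)/(d_1/d_2)² = 115.6/(6.89)² = 2.435.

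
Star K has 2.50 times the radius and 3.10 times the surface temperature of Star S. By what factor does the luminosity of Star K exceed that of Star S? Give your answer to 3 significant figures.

From the Stefan–Boltzmann law, L ∝ R²T⁴, so
L_K/L_S = (R_K/R_S)² (T_K/T_S)⁴ = (2.50)² × (3.10)⁴ = 6.250 × 92.35 = 577.2.

577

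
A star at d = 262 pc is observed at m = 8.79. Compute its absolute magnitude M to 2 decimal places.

1.70

M = m − 5 log₁₀(d/10 pc) = 8.79 − 5 log₁₀(262/10)
  = 8.79 − 5 × 1.418 = 8.79 − 7.09 = 1.70.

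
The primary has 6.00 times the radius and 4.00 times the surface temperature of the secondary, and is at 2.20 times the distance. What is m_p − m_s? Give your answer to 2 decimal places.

L_p/L_s = (6.00)²(4.00)⁴ = 9216.
F_p/F_s = (L_p/L_s)/(d_p/d_s)² = 9216/4.840 = 1904.
m_p − m_s = −2.5 log₁₀(1904) = -8.20.

-8.20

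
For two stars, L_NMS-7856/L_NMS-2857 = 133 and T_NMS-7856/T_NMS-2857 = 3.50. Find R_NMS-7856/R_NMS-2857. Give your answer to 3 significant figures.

L ∝ R²T⁴ gives R ∝ √L / T², so
R_NMS-7856/R_NMS-2857 = √(133) / (3.50)² = 11.53 / 12.25 = 0.9414.

0.941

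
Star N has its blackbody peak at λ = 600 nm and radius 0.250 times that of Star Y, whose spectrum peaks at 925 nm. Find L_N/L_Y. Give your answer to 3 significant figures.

0.353

Wien's law gives T ∝ 1/λ_max, so T_N/T_Y = λ_Y/λ_N = 925/600 = 1.542.
Then L ∝ R²T⁴ gives L_N/L_Y = (0.250)² × (1.542)⁴ = 0.06250 × 5.649 = 0.3531.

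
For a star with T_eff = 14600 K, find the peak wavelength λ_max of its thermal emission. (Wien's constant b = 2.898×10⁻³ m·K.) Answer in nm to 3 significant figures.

198 nm

λ_max = b/T = 2.898×10⁻³ / 14600 = 1.98×10^-7 m = 198.5 nm.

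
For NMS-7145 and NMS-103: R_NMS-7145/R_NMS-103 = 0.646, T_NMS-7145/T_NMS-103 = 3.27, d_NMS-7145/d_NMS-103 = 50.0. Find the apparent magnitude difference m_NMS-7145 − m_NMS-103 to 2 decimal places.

L_NMS-7145/L_NMS-103 = (0.646)²(3.27)⁴ = 47.72.
F_NMS-7145/F_NMS-103 = (L_NMS-7145/L_NMS-103)/(d_NMS-7145/d_NMS-103)² = 47.72/2500 = 0.01909.
m_NMS-7145 − m_NMS-103 = −2.5 log₁₀(0.01909) = 4.30.

4.30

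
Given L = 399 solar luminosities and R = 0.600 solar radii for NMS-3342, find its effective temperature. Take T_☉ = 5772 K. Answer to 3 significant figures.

3.33×10^4 K

T/T_☉ = (L/L_☉)^(1/4) / (R/R_☉)^(1/2)
T = 5772 × (399)^(1/4) / √(0.600) = 5772 × 4.469 / 0.7746 = 3.330×10^4 K.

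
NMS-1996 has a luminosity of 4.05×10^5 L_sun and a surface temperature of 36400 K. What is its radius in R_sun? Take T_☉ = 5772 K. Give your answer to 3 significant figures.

16.0 R_sun

R/R_☉ = √(L/L_☉) / (T/T_☉)² = √(4.05×10^5) / (6.306)²
       = 636.4 / 39.77 = 16.00.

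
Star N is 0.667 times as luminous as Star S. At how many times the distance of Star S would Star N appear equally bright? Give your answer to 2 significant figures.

0.82

Equal flux requires L_N/d_N² = L_S/d_S², so d_N/d_S = √(L_N/L_S)
= √(0.667) = 0.8167.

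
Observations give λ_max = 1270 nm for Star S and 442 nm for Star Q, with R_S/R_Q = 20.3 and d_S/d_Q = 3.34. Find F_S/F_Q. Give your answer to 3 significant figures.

0.542

Wien's law: T_S/T_Q = λ_Q/λ_S = 442/1270 = 0.3480.
L_S/L_Q = (R_S/R_Q)²(T_S/T_Q)⁴ = (20.3)²(0.3480)⁴ = 6.046.
F_S/F_Q = (L_S/L_Q)/(d_S/d_Q)² = 6.046/(3.34)² = 0.5420.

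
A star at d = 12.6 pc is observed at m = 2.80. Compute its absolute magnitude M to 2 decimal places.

2.30

M = m − 5 log₁₀(d/10 pc) = 2.80 − 5 log₁₀(12.6/10)
  = 2.80 − 5 × 0.100 = 2.80 − 0.50 = 2.30.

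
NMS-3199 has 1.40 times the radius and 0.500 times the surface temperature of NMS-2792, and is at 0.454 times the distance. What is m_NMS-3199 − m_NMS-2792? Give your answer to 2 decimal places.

L_NMS-3199/L_NMS-2792 = (1.40)²(0.500)⁴ = 0.1225.
F_NMS-3199/F_NMS-2792 = (L_NMS-3199/L_NMS-2792)/(d_NMS-3199/d_NMS-2792)² = 0.1225/0.2061 = 0.5943.
m_NMS-3199 − m_NMS-2792 = −2.5 log₁₀(0.5943) = 0.56.

0.56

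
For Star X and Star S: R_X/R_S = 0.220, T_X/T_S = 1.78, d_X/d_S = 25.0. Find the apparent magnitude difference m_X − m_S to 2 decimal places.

L_X/L_S = (0.220)²(1.78)⁴ = 0.4859.
F_X/F_S = (L_X/L_S)/(d_X/d_S)² = 0.4859/625.0 = 7.774×10^-4.
m_X − m_S = −2.5 log₁₀(7.774×10^-4) = 7.77.

7.77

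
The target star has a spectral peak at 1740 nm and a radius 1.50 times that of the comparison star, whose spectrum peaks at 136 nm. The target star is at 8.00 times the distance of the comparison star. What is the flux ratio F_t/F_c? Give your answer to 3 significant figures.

1.31×10^-6

Wien's law: T_t/T_c = λ_c/λ_t = 136/1740 = 0.07816.
L_t/L_c = (R_t/R_c)²(T_t/T_c)⁴ = (1.50)²(0.07816)⁴ = 8.397×10^-5.
F_t/F_c = (L_t/L_c)/(d_t/d_c)² = 8.397×10^-5/(8.00)² = 1.312×10^-6.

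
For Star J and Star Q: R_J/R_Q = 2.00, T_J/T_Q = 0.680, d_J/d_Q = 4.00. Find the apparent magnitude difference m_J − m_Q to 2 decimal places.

L_J/L_Q = (2.00)²(0.680)⁴ = 0.8553.
F_J/F_Q = (L_J/L_Q)/(d_J/d_Q)² = 0.8553/16.00 = 0.05345.
m_J − m_Q = −2.5 log₁₀(0.05345) = 3.18.

3.18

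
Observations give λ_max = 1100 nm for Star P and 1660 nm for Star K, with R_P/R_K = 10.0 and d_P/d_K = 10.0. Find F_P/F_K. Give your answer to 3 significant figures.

Wien's law: T_P/T_K = λ_K/λ_P = 1660/1100 = 1.509.
L_P/L_K = (R_P/R_K)²(T_P/T_K)⁴ = (10.0)²(1.509)⁴ = 518.6.
F_P/F_K = (L_P/L_K)/(d_P/d_K)² = 518.6/(10.0)² = 5.186.

5.19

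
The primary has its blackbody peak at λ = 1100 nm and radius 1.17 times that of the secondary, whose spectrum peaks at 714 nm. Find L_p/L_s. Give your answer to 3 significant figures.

0.243

Wien's law gives T ∝ 1/λ_max, so T_p/T_s = λ_s/λ_p = 714/1100 = 0.6491.
Then L ∝ R²T⁴ gives L_p/L_s = (1.17)² × (0.6491)⁴ = 1.369 × 0.1775 = 0.2430.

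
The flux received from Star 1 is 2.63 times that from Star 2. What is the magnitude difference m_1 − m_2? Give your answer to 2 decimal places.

m_1 − m_2 = −2.5 log₁₀(F_1/F_2) = −2.5 log₁₀(2.63) = −2.5 × (0.420) = -1.050.

-1.05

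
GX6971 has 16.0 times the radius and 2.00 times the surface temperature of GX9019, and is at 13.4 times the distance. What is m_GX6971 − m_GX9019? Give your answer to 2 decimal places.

-3.40

L_GX6971/L_GX9019 = (16.0)²(2.00)⁴ = 4096.
F_GX6971/F_GX9019 = (L_GX6971/L_GX9019)/(d_GX6971/d_GX9019)² = 4096/179.6 = 22.81.
m_GX6971 − m_GX9019 = −2.5 log₁₀(22.81) = -3.40.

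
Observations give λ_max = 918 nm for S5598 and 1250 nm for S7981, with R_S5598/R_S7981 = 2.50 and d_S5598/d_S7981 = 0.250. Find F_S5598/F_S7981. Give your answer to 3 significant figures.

344

Wien's law: T_S5598/T_S7981 = λ_S7981/λ_S5598 = 1250/918 = 1.362.
L_S5598/L_S7981 = (R_S5598/R_S7981)²(T_S5598/T_S7981)⁴ = (2.50)²(1.362)⁴ = 21.49.
F_S5598/F_S7981 = (L_S5598/L_S7981)/(d_S5598/d_S7981)² = 21.49/(0.250)² = 343.8.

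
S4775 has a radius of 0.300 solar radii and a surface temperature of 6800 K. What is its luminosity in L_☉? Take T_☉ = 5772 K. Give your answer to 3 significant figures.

L/L_☉ = (R/R_☉)² (T/T_☉)⁴ = (0.300)² × (6800/5772)⁴
       = 0.09000 × (1.178)⁴ = 0.09000 × 1.926 = 0.1734.

0.173 L_☉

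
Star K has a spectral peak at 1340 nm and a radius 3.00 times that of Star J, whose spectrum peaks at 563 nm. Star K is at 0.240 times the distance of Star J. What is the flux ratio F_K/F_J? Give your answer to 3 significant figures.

4.87

Wien's law: T_K/T_J = λ_J/λ_K = 563/1340 = 0.4201.
L_K/L_J = (R_K/R_J)²(T_K/T_J)⁴ = (3.00)²(0.4201)⁴ = 0.2805.
F_K/F_J = (L_K/L_J)/(d_K/d_J)² = 0.2805/(0.240)² = 4.869.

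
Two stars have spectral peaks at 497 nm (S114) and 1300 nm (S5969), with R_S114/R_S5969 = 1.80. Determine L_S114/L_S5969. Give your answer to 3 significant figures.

152

Wien's law gives T ∝ 1/λ_max, so T_S114/T_S5969 = λ_S5969/λ_S114 = 1300/497 = 2.616.
Then L ∝ R²T⁴ gives L_S114/L_S5969 = (1.80)² × (2.616)⁴ = 3.240 × 46.81 = 151.7.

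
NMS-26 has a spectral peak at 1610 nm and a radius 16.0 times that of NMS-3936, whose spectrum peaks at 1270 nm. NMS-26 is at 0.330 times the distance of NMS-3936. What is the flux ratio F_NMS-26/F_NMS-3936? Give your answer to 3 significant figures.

Wien's law: T_NMS-26/T_NMS-3936 = λ_NMS-3936/λ_NMS-26 = 1270/1610 = 0.7888.
L_NMS-26/L_NMS-3936 = (R_NMS-26/R_NMS-3936)²(T_NMS-26/T_NMS-3936)⁴ = (16.0)²(0.7888)⁴ = 99.12.
F_NMS-26/F_NMS-3936 = (L_NMS-26/L_NMS-3936)/(d_NMS-26/d_NMS-3936)² = 99.12/(0.330)² = 910.2.

910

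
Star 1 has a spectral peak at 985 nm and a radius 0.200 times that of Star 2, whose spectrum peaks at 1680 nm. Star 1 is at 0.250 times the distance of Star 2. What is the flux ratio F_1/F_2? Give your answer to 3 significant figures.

5.42

Wien's law: T_1/T_2 = λ_2/λ_1 = 1680/985 = 1.706.
L_1/L_2 = (R_1/R_2)²(T_1/T_2)⁴ = (0.200)²(1.706)⁴ = 0.3385.
F_1/F_2 = (L_1/L_2)/(d_1/d_2)² = 0.3385/(0.250)² = 5.416.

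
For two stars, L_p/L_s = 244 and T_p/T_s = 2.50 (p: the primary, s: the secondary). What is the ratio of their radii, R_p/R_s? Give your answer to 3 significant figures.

L ∝ R²T⁴ gives R ∝ √L / T², so
R_p/R_s = √(244) / (2.50)² = 15.62 / 6.250 = 2.499.

2.50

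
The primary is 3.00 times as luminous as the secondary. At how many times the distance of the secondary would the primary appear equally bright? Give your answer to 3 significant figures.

1.73

Equal flux requires L_p/d_p² = L_s/d_s², so d_p/d_s = √(L_p/L_s)
= √(3.00) = 1.732.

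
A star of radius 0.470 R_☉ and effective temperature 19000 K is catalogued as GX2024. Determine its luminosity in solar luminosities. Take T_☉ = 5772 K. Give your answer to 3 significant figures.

25.9 solar luminosities

L/L_☉ = (R/R_☉)² (T/T_☉)⁴ = (0.470)² × (19000/5772)⁴
       = 0.2209 × (3.292)⁴ = 0.2209 × 117.4 = 25.94.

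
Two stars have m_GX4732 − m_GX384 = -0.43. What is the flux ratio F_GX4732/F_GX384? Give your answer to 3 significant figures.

1.49

F_GX4732/F_GX384 = 10^(−(m_GX4732 − m_GX384)/2.5) = 10^(0.43/2.5) = 10^0.172 = 1.486.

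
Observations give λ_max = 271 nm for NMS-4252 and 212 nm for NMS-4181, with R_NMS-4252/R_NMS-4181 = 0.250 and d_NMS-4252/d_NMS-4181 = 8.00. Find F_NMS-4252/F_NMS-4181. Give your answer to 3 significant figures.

Wien's law: T_NMS-4252/T_NMS-4181 = λ_NMS-4181/λ_NMS-4252 = 212/271 = 0.7823.
L_NMS-4252/L_NMS-4181 = (R_NMS-4252/R_NMS-4181)²(T_NMS-4252/T_NMS-4181)⁴ = (0.250)²(0.7823)⁴ = 0.02341.
F_NMS-4252/F_NMS-4181 = (L_NMS-4252/L_NMS-4181)/(d_NMS-4252/d_NMS-4181)² = 0.02341/(8.00)² = 3.657×10^-4.

3.66×10^-4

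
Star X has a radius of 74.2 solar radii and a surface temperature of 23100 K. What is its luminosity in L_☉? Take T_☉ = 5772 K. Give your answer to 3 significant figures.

1.41×10^6 L_☉

L/L_☉ = (R/R_☉)² (T/T_☉)⁴ = (74.2)² × (23100/5772)⁴
       = 5506 × (4.002)⁴ = 5506 × 256.5 = 1.412×10^6.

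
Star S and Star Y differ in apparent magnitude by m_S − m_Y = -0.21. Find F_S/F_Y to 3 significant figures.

1.21

F_S/F_Y = 10^(−(m_S − m_Y)/2.5) = 10^(0.21/2.5) = 10^0.084 = 1.213.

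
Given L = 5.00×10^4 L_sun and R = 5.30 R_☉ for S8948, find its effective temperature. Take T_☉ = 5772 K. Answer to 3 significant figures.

3.75×10^4 K

T/T_☉ = (L/L_☉)^(1/4) / (R/R_☉)^(1/2)
T = 5772 × (5.00×10^4)^(1/4) / √(5.30) = 5772 × 14.95 / 2.302 = 3.749×10^4 K.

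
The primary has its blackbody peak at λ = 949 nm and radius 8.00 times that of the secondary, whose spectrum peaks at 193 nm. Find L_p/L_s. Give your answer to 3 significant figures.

Wien's law gives T ∝ 1/λ_max, so T_p/T_s = λ_s/λ_p = 193/949 = 0.2034.
Then L ∝ R²T⁴ gives L_p/L_s = (8.00)² × (0.2034)⁴ = 64.00 × 0.001711 = 0.1095.

0.109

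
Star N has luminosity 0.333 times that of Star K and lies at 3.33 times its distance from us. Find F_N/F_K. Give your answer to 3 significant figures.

F = L/(4πd²), so F_N/F_K = (L_N/L_K) / (d_N/d_K)²
= 0.333 / (3.33)² = 0.333 / 11.09 = 0.03003.

0.0300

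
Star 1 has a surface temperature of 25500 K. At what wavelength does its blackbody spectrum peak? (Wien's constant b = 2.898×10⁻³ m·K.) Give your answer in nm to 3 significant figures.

114 nm

λ_max = b/T = 2.898×10⁻³ / 25500 = 1.14×10^-7 m = 113.6 nm.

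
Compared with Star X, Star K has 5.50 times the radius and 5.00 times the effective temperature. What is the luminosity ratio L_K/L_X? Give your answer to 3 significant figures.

1.89×10^4

From the Stefan–Boltzmann law, L ∝ R²T⁴, so
L_K/L_X = (R_K/R_X)² (T_K/T_X)⁴ = (5.50)² × (5.00)⁴ = 30.25 × 625.0 = 1.891×10^4.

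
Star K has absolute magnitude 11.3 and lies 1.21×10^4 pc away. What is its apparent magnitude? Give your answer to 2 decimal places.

m = M + 5 log₁₀(d/10 pc) = 11.3 + 5 log₁₀(1.21×10^4/10)
  = 11.3 + 5 × 3.083 = 11.3 + 15.41 = 26.71.

26.71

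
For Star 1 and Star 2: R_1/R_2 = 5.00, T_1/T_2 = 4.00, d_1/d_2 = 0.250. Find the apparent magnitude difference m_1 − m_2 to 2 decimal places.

L_1/L_2 = (5.00)²(4.00)⁴ = 6400.
F_1/F_2 = (L_1/L_2)/(d_1/d_2)² = 6400/0.06250 = 1.024×10^5.
m_1 − m_2 = −2.5 log₁₀(1.024×10^5) = -12.53.

-12.53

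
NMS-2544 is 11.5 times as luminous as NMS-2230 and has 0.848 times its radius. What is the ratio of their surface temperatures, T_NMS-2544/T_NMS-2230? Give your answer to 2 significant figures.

2.0

L ∝ R²T⁴ gives T ∝ (L/R²)^(1/4), so
T_NMS-2544/T_NMS-2230 = (11.5 / 0.848²)^(1/4) = (15.99)^(1/4) = 2.000.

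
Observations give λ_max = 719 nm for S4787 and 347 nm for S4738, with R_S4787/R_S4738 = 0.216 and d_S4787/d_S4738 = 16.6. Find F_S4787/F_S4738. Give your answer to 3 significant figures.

Wien's law: T_S4787/T_S4738 = λ_S4738/λ_S4787 = 347/719 = 0.4826.
L_S4787/L_S4738 = (R_S4787/R_S4738)²(T_S4787/T_S4738)⁴ = (0.216)²(0.4826)⁴ = 0.002531.
F_S4787/F_S4738 = (L_S4787/L_S4738)/(d_S4787/d_S4738)² = 0.002531/(16.6)² = 9.185×10^-6.

9.19×10^-6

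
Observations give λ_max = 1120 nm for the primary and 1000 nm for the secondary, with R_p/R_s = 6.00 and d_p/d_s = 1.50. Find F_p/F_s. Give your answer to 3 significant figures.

Wien's law: T_p/T_s = λ_s/λ_p = 1000/1120 = 0.8929.
L_p/L_s = (R_p/R_s)²(T_p/T_s)⁴ = (6.00)²(0.8929)⁴ = 22.88.
F_p/F_s = (L_p/L_s)/(d_p/d_s)² = 22.88/(1.50)² = 10.17.

10.2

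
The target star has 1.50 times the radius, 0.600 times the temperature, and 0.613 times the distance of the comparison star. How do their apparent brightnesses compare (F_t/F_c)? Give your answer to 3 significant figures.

L_t/L_c = (R_t/R_c)²(T_t/T_c)⁴ = (1.50)² × (0.600)⁴ = 0.2916.
F_t/F_c = (L_t/L_c)/(d_t/d_c)² = 0.2916 / (0.613)² = 0.7760.

0.776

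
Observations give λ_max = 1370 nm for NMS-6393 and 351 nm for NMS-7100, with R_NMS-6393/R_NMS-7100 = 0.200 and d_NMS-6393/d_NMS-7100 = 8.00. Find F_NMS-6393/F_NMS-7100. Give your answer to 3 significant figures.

2.69×10^-6

Wien's law: T_NMS-6393/T_NMS-7100 = λ_NMS-7100/λ_NMS-6393 = 351/1370 = 0.2562.
L_NMS-6393/L_NMS-7100 = (R_NMS-6393/R_NMS-7100)²(T_NMS-6393/T_NMS-7100)⁴ = (0.200)²(0.2562)⁴ = 1.723×10^-4.
F_NMS-6393/F_NMS-7100 = (L_NMS-6393/L_NMS-7100)/(d_NMS-6393/d_NMS-7100)² = 1.723×10^-4/(8.00)² = 2.693×10^-6.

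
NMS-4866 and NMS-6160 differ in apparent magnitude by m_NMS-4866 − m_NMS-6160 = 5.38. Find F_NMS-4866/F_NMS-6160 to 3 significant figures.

F_NMS-4866/F_NMS-6160 = 10^(−(m_NMS-4866 − m_NMS-6160)/2.5) = 10^(-5.38/2.5) = 10^-2.152 = 0.007047.

0.00705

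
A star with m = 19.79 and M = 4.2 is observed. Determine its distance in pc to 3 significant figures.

m − M = 5 log₁₀(d/10 pc)
19.79 − (4.2) = 15.59 = 5 log₁₀(d/10)
d = 10 × 10^(15.59/5) = 10 × 10^3.118 = 1.312×10^4 pc.

1.31×10^4 pc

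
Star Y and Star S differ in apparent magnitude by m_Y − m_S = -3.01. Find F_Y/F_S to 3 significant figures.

16.0

F_Y/F_S = 10^(−(m_Y − m_S)/2.5) = 10^(3.01/2.5) = 10^1.204 = 16.00.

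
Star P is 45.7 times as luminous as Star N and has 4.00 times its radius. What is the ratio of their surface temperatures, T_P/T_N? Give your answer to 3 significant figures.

1.30

L ∝ R²T⁴ gives T ∝ (L/R²)^(1/4), so
T_P/T_N = (45.7 / 4.00²)^(1/4) = (2.856)^(1/4) = 1.300.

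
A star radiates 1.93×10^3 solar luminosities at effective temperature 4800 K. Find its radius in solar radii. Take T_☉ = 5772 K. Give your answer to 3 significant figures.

63.5 solar radii

R/R_☉ = √(L/L_☉) / (T/T_☉)² = √(1.93×10^3) / (0.8316)²
       = 43.93 / 0.6916 = 63.53.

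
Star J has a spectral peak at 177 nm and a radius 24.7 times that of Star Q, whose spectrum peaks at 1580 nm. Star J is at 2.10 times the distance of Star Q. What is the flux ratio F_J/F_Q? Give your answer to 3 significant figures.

8.78×10^5

Wien's law: T_J/T_Q = λ_Q/λ_J = 1580/177 = 8.927.
L_J/L_Q = (R_J/R_Q)²(T_J/T_Q)⁴ = (24.7)²(8.927)⁴ = 3.874×10^6.
F_J/F_Q = (L_J/L_Q)/(d_J/d_Q)² = 3.874×10^6/(2.10)² = 8.784×10^5.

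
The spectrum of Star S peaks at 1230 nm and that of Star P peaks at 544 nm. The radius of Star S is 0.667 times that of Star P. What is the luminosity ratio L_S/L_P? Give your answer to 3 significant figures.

0.0170

Wien's law gives T ∝ 1/λ_max, so T_S/T_P = λ_P/λ_S = 544/1230 = 0.4423.
Then L ∝ R²T⁴ gives L_S/L_P = (0.667)² × (0.4423)⁴ = 0.4449 × 0.03826 = 0.01702.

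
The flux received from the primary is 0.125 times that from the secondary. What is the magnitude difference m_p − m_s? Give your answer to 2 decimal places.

m_p − m_s = −2.5 log₁₀(F_p/F_s) = −2.5 log₁₀(0.125) = −2.5 × (-0.903) = 2.258.

2.26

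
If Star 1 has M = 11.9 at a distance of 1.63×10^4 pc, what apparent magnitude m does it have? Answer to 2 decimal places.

27.96

m = M + 5 log₁₀(d/10 pc) = 11.9 + 5 log₁₀(1.63×10^4/10)
  = 11.9 + 5 × 3.212 = 11.9 + 16.06 = 27.96.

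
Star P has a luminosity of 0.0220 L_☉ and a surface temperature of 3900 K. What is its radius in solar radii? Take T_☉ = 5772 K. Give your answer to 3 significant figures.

0.325 solar radii

R/R_☉ = √(L/L_☉) / (T/T_☉)² = √(0.0220) / (0.6757)²
       = 0.1483 / 0.4565 = 0.3249.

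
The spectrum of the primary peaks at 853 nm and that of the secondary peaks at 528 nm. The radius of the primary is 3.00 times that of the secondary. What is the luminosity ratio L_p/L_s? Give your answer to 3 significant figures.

1.32

Wien's law gives T ∝ 1/λ_max, so T_p/T_s = λ_s/λ_p = 528/853 = 0.6190.
Then L ∝ R²T⁴ gives L_p/L_s = (3.00)² × (0.6190)⁴ = 9.000 × 0.1468 = 1.321.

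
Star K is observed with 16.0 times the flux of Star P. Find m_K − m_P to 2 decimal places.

m_K − m_P = −2.5 log₁₀(F_K/F_P) = −2.5 log₁₀(16.0) = −2.5 × (1.204) = -3.010.

-3.01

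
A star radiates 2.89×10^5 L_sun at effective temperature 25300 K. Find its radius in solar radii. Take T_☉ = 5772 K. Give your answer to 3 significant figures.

R/R_☉ = √(L/L_☉) / (T/T_☉)² = √(2.89×10^5) / (4.383)²
       = 537.6 / 19.21 = 27.98.

28.0 solar radii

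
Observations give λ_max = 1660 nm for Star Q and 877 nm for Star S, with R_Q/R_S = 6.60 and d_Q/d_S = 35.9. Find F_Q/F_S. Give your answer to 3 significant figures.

0.00263

Wien's law: T_Q/T_S = λ_S/λ_Q = 877/1660 = 0.5283.
L_Q/L_S = (R_Q/R_S)²(T_Q/T_S)⁴ = (6.60)²(0.5283)⁴ = 3.394.
F_Q/F_S = (L_Q/L_S)/(d_Q/d_S)² = 3.394/(35.9)² = 0.002633.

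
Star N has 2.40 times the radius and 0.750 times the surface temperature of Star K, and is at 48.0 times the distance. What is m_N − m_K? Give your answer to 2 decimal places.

7.75

L_N/L_K = (2.40)²(0.750)⁴ = 1.823.
F_N/F_K = (L_N/L_K)/(d_N/d_K)² = 1.823/2304 = 7.910×10^-4.
m_N − m_K = −2.5 log₁₀(7.910×10^-4) = 7.75.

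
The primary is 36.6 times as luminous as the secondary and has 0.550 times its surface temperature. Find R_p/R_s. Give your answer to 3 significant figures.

L ∝ R²T⁴ gives R ∝ √L / T², so
R_p/R_s = √(36.6) / (0.550)² = 6.050 / 0.3025 = 20.00.

20.0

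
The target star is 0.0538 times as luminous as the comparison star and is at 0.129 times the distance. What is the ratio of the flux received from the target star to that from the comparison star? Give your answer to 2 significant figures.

F = L/(4πd²), so F_t/F_c = (L_t/L_c) / (d_t/d_c)²
= 0.0538 / (0.129)² = 0.0538 / 0.01664 = 3.233.

3.2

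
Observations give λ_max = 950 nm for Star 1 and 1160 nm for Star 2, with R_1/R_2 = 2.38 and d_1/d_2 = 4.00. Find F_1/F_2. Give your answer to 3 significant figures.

0.787

Wien's law: T_1/T_2 = λ_2/λ_1 = 1160/950 = 1.221.
L_1/L_2 = (R_1/R_2)²(T_1/T_2)⁴ = (2.38)²(1.221)⁴ = 12.59.
F_1/F_2 = (L_1/L_2)/(d_1/d_2)² = 12.59/(4.00)² = 0.7870.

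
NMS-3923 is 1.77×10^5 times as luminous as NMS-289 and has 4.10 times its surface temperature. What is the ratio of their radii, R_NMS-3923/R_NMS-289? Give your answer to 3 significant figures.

25.0

L ∝ R²T⁴ gives R ∝ √L / T², so
R_NMS-3923/R_NMS-289 = √(1.77×10^5) / (4.10)² = 420.7 / 16.81 = 25.03.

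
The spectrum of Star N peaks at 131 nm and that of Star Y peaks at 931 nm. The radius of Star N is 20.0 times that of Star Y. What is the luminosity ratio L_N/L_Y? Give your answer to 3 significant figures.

Wien's law gives T ∝ 1/λ_max, so T_N/T_Y = λ_Y/λ_N = 931/131 = 7.107.
Then L ∝ R²T⁴ gives L_N/L_Y = (20.0)² × (7.107)⁴ = 400.0 × 2551 = 1.020×10^6.

1.02×10^6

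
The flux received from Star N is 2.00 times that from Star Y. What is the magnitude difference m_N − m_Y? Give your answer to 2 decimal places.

m_N − m_Y = −2.5 log₁₀(F_N/F_Y) = −2.5 log₁₀(2.00) = −2.5 × (0.301) = -0.753.

-0.75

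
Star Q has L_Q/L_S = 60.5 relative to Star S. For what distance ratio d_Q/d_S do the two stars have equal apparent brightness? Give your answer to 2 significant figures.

7.8

Equal flux requires L_Q/d_Q² = L_S/d_S², so d_Q/d_S = √(L_Q/L_S)
= √(60.5) = 7.778.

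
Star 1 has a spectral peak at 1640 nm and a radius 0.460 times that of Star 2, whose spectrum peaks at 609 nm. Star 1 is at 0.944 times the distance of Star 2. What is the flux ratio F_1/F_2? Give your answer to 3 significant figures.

0.00452

Wien's law: T_1/T_2 = λ_2/λ_1 = 609/1640 = 0.3713.
L_1/L_2 = (R_1/R_2)²(T_1/T_2)⁴ = (0.460)²(0.3713)⁴ = 0.004024.
F_1/F_2 = (L_1/L_2)/(d_1/d_2)² = 0.004024/(0.944)² = 0.004515.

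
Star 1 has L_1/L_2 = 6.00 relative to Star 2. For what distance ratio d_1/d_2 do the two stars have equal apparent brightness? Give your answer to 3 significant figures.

Equal flux requires L_1/d_1² = L_2/d_2², so d_1/d_2 = √(L_1/L_2)
= √(6.00) = 2.449.

2.45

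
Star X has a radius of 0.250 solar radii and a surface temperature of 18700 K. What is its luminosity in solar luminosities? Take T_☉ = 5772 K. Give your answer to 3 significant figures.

L/L_☉ = (R/R_☉)² (T/T_☉)⁴ = (0.250)² × (18700/5772)⁴
       = 0.06250 × (3.240)⁴ = 0.06250 × 110.2 = 6.886.

6.89 solar luminosities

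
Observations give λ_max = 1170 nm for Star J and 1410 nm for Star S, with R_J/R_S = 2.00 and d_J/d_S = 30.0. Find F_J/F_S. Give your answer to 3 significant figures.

Wien's law: T_J/T_S = λ_S/λ_J = 1410/1170 = 1.205.
L_J/L_S = (R_J/R_S)²(T_J/T_S)⁴ = (2.00)²(1.205)⁴ = 8.437.
F_J/F_S = (L_J/L_S)/(d_J/d_S)² = 8.437/(30.0)² = 0.009375.

0.00937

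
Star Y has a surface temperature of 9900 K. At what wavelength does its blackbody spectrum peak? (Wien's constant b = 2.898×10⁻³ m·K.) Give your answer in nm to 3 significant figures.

293 nm

λ_max = b/T = 2.898×10⁻³ / 9900 = 2.93×10^-7 m = 292.7 nm.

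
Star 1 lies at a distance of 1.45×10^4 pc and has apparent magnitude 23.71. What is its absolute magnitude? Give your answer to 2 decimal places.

M = m − 5 log₁₀(d/10 pc) = 23.71 − 5 log₁₀(1.45×10^4/10)
  = 23.71 − 5 × 3.161 = 23.71 − 15.81 = 7.90.

7.90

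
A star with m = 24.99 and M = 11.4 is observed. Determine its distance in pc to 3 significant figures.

5.22×10^3 pc

m − M = 5 log₁₀(d/10 pc)
24.99 − (11.4) = 13.59 = 5 log₁₀(d/10)
d = 10 × 10^(13.59/5) = 10 × 10^2.718 = 5224 pc.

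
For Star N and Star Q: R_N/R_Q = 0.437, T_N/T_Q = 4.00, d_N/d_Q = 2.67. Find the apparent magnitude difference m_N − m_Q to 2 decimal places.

-2.09

L_N/L_Q = (0.437)²(4.00)⁴ = 48.89.
F_N/F_Q = (L_N/L_Q)/(d_N/d_Q)² = 48.89/7.129 = 6.858.
m_N − m_Q = −2.5 log₁₀(6.858) = -2.09.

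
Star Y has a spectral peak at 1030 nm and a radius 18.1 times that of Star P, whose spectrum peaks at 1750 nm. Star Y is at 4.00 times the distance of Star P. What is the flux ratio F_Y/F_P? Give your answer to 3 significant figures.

171

Wien's law: T_Y/T_P = λ_P/λ_Y = 1750/1030 = 1.699.
L_Y/L_P = (R_Y/R_P)²(T_Y/T_P)⁴ = (18.1)²(1.699)⁴ = 2730.
F_Y/F_P = (L_Y/L_P)/(d_Y/d_P)² = 2730/(4.00)² = 170.6.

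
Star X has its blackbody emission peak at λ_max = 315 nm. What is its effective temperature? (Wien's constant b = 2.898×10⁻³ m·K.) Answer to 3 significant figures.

T = b/λ_max = 2.898×10⁻³ / (315×10⁻⁹) = 9200 K.

9.20×10^3 K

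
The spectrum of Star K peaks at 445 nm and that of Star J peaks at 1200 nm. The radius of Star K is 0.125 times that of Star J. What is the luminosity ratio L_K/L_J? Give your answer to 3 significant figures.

Wien's law gives T ∝ 1/λ_max, so T_K/T_J = λ_J/λ_K = 1200/445 = 2.697.
Then L ∝ R²T⁴ gives L_K/L_J = (0.125)² × (2.697)⁴ = 0.01562 × 52.88 = 0.8262.

0.826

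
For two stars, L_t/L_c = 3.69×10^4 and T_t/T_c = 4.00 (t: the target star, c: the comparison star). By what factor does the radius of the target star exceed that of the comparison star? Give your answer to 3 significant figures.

12.0

L ∝ R²T⁴ gives R ∝ √L / T², so
R_t/R_c = √(3.69×10^4) / (4.00)² = 192.1 / 16.00 = 12.01.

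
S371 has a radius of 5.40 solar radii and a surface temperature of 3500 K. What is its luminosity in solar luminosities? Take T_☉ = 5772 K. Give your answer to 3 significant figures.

L/L_☉ = (R/R_☉)² (T/T_☉)⁴ = (5.40)² × (3500/5772)⁴
       = 29.16 × (0.6064)⁴ = 29.16 × 0.1352 = 3.942.

3.94 solar luminosities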